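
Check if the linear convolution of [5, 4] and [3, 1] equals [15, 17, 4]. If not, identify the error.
Recompute linear convolution of [5, 4] and [3, 1]: y[0] = 5×3 = 15; y[1] = 5×1 + 4×3 = 17; y[2] = 4×1 = 4 → [15, 17, 4]. Given [15, 17, 4] matches, so answer: Yes

Yes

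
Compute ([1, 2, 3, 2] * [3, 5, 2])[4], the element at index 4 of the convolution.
Use y[k] = Σ_i a[i]·b[k-i] at k=4. y[4] = 3×2 + 2×5 = 16

16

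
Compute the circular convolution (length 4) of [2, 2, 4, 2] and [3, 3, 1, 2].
Use y[k] = Σ_j x[j]·h[(k-j) mod 4]. y[0] = 2×3 + 2×2 + 4×1 + 2×3 = 20; y[1] = 2×3 + 2×3 + 4×2 + 2×1 = 22; y[2] = 2×1 + 2×3 + 4×3 + 2×2 = 24; y[3] = 2×2 + 2×1 + 4×3 + 2×3 = 24. Result: [20, 22, 24, 24]

[20, 22, 24, 24]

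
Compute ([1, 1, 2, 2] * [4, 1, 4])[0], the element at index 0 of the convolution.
Use y[k] = Σ_i a[i]·b[k-i] at k=0. y[0] = 1×4 = 4

4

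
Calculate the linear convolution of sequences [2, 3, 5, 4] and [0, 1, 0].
y[0] = 2×0 = 0; y[1] = 2×1 + 3×0 = 2; y[2] = 2×0 + 3×1 + 5×0 = 3; y[3] = 3×0 + 5×1 + 4×0 = 5; y[4] = 5×0 + 4×1 = 4; y[5] = 4×0 = 0

[0, 2, 3, 5, 4, 0]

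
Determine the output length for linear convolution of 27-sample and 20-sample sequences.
Linear/full convolution length: m + n - 1 = 27 + 20 - 1 = 46

46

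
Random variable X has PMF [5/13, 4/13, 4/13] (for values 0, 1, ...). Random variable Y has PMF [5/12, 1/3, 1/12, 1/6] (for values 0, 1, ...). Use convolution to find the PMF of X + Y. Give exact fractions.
P(X+Y=k) = Σ_i P(X=i)·P(Y=k-i) — a convolution of [5/13, 4/13, 4/13] and [5/12, 1/3, 1/12, 1/6]. P(X+Y=0) = (5/13)×(5/12) = 25/156; P(X+Y=1) = (5/13)×(1/3) + (4/13)×(5/12) = 5/39 + 5/39 = 10/39; P(X+Y=2) = (5/13)×(1/12) + (4/13)×(1/3) + (4/13)×(5/12) = 5/156 + 4/39 + 5/39 = 41/156; P(X+Y=3) = (5/13)×(1/6) + (4/13)×(1/12) + (4/13)×(1/3) = 5/78 + 1/39 + 4/39 = 5/26; P(X+Y=4) = (4/13)×(1/6) + (4/13)×(1/12) = 2/39 + 1/39 = 1/13; P(X+Y=5) = (4/13)×(1/6) = 2/39. PMF: [25/156, 10/39, 41/156, 5/26, 1/13, 2/39] (sums to 1 ✓)

[25/156, 10/39, 41/156, 5/26, 1/13, 2/39]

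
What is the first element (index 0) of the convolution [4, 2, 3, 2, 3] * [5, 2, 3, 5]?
Use y[k] = Σ_i a[i]·b[k-i] at k=0. y[0] = 4×5 = 20

20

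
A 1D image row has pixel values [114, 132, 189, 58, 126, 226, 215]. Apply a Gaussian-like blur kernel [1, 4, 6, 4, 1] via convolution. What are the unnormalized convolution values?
Convolve image row [114, 132, 189, 58, 126, 226, 215] with kernel [1, 4, 6, 4, 1]: y[0] = 114×1 = 114; y[1] = 114×4 + 132×1 = 588; y[2] = 114×6 + 132×4 + 189×1 = 1401; y[3] = 114×4 + 132×6 + 189×4 + 58×1 = 2062; y[4] = 114×1 + 132×4 + 189×6 + 58×4 + 126×1 = 2134; y[5] = 132×1 + 189×4 + 58×6 + 126×4 + 226×1 = 1966; y[6] = 189×1 + 58×4 + 126×6 + 226×4 + 215×1 = 2296; y[7] = 58×1 + 126×4 + 226×6 + 215×4 = 2778; y[8] = 126×1 + 226×4 + 215×6 = 2320; y[9] = 226×1 + 215×4 = 1086; y[10] = 215×1 = 215 → [114, 588, 1401, 2062, 2134, 1966, 2296, 2778, 2320, 1086, 215]. Normalization factor = sum(kernel) = 16.

[114, 588, 1401, 2062, 2134, 1966, 2296, 2778, 2320, 1086, 215]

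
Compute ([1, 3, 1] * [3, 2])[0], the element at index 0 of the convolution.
Use y[k] = Σ_i a[i]·b[k-i] at k=0. y[0] = 1×3 = 3

3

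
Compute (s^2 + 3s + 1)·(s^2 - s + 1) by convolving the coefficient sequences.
Ascending coefficients: a = [1, 3, 1], b = [1, -1, 1]. c[0] = 1×1 = 1; c[1] = 1×-1 + 3×1 = 2; c[2] = 1×1 + 3×-1 + 1×1 = -1; c[3] = 3×1 + 1×-1 = 2; c[4] = 1×1 = 1. Result coefficients: [1, 2, -1, 2, 1] → s^4 + 2s^3 - s^2 + 2s + 1

s^4 + 2s^3 - s^2 + 2s + 1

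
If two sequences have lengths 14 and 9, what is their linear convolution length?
Linear/full convolution length: m + n - 1 = 14 + 9 - 1 = 22

22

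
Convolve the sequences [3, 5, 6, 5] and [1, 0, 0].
y[0] = 3×1 = 3; y[1] = 3×0 + 5×1 = 5; y[2] = 3×0 + 5×0 + 6×1 = 6; y[3] = 5×0 + 6×0 + 5×1 = 5; y[4] = 6×0 + 5×0 = 0; y[5] = 5×0 = 0

[3, 5, 6, 5, 0, 0]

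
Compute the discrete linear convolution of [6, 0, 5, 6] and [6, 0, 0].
y[0] = 6×6 = 36; y[1] = 6×0 + 0×6 = 0; y[2] = 6×0 + 0×0 + 5×6 = 30; y[3] = 0×0 + 5×0 + 6×6 = 36; y[4] = 5×0 + 6×0 = 0; y[5] = 6×0 = 0

[36, 0, 30, 36, 0, 0]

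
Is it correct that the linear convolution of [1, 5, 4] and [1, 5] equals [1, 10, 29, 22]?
Recompute linear convolution of [1, 5, 4] and [1, 5]: y[0] = 1×1 = 1; y[1] = 1×5 + 5×1 = 10; y[2] = 5×5 + 4×1 = 29; y[3] = 4×5 = 20 → [1, 10, 29, 20]. Compare to given [1, 10, 29, 22]: they differ at index 3: given 22, correct 20, so answer: No

No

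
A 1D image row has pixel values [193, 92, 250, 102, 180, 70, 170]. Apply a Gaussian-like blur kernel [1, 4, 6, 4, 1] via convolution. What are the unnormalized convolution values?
Convolve image row [193, 92, 250, 102, 180, 70, 170] with kernel [1, 4, 6, 4, 1]: y[0] = 193×1 = 193; y[1] = 193×4 + 92×1 = 864; y[2] = 193×6 + 92×4 + 250×1 = 1776; y[3] = 193×4 + 92×6 + 250×4 + 102×1 = 2426; y[4] = 193×1 + 92×4 + 250×6 + 102×4 + 180×1 = 2649; y[5] = 92×1 + 250×4 + 102×6 + 180×4 + 70×1 = 2494; y[6] = 250×1 + 102×4 + 180×6 + 70×4 + 170×1 = 2188; y[7] = 102×1 + 180×4 + 70×6 + 170×4 = 1922; y[8] = 180×1 + 70×4 + 170×6 = 1480; y[9] = 70×1 + 170×4 = 750; y[10] = 170×1 = 170 → [193, 864, 1776, 2426, 2649, 2494, 2188, 1922, 1480, 750, 170]. Normalization factor = sum(kernel) = 16.

[193, 864, 1776, 2426, 2649, 2494, 2188, 1922, 1480, 750, 170]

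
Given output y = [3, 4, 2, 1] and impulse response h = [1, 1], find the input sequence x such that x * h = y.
Deconvolve y=[3, 4, 2, 1] by h=[1, 1]. Since h[0]=1, solve forward: x[0] = y[0] / 1 = 3; x[1] = (y[1] - 3×1) / 1 = 1; x[2] = (y[2] - 1×1) / 1 = 1. So x = [3, 1, 1]. Check by forward convolution: y[0] = 3×1 = 3; y[1] = 3×1 + 1×1 = 4; y[2] = 1×1 + 1×1 = 2; y[3] = 1×1 = 1

[3, 1, 1]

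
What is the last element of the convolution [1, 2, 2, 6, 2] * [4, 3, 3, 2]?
Use y[k] = Σ_i a[i]·b[k-i] at k=7. y[7] = 2×2 = 4

4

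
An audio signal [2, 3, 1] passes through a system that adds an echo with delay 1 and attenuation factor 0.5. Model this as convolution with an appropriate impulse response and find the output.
Direct-path + delayed-attenuated-path model → impulse response h = [1, 0.5] (1 at lag 0, 0.5 at lag 1). Output y[n] = x[n] + 0.5·x[n - 1] (with x[n] = 0 outside 0..2): y[0] = 2 + 0.5×0 = 2; y[1] = 3 + 0.5×2 = 4.0; y[2] = 1 + 0.5×3 = 2.5; y[3] = 0 + 0.5×1 = 0.5. So y = [2, 4.0, 2.5, 0.5]

[2, 4.0, 2.5, 0.5]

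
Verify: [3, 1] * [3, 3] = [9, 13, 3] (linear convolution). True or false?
Recompute linear convolution of [3, 1] and [3, 3]: y[0] = 3×3 = 9; y[1] = 3×3 + 1×3 = 12; y[2] = 1×3 = 3 → [9, 12, 3]. Compare to given [9, 13, 3]: they differ at index 1: given 13, correct 12, so answer: No

No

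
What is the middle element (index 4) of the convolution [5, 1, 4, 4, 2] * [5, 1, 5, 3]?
Use y[k] = Σ_i a[i]·b[k-i] at k=4. y[4] = 1×3 + 4×5 + 4×1 + 2×5 = 37

37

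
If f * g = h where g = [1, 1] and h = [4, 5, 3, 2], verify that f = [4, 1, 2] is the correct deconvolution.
Forward-compute [4, 1, 2] * [1, 1]: h[0] = 4×1 = 4; h[1] = 4×1 + 1×1 = 5; h[2] = 1×1 + 2×1 = 3; h[3] = 2×1 = 2 → [4, 5, 3, 2]. Matches given h = [4, 5, 3, 2], so verified.

Verified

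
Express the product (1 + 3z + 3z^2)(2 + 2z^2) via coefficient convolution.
Ascending coefficients: a = [1, 3, 3], b = [2, 0, 2]. c[0] = 1×2 = 2; c[1] = 1×0 + 3×2 = 6; c[2] = 1×2 + 3×0 + 3×2 = 8; c[3] = 3×2 + 3×0 = 6; c[4] = 3×2 = 6. Result coefficients: [2, 6, 8, 6, 6] → 2 + 6z + 8z^2 + 6z^3 + 6z^4

2 + 6z + 8z^2 + 6z^3 + 6z^4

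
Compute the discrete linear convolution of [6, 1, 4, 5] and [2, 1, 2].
y[0] = 6×2 = 12; y[1] = 6×1 + 1×2 = 8; y[2] = 6×2 + 1×1 + 4×2 = 21; y[3] = 1×2 + 4×1 + 5×2 = 16; y[4] = 4×2 + 5×1 = 13; y[5] = 5×2 = 10

[12, 8, 21, 16, 13, 10]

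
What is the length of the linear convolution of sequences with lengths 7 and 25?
Linear/full convolution length: m + n - 1 = 7 + 25 - 1 = 31

31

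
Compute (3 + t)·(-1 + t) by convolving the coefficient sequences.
Ascending coefficients: a = [3, 1], b = [-1, 1]. c[0] = 3×-1 = -3; c[1] = 3×1 + 1×-1 = 2; c[2] = 1×1 = 1. Result coefficients: [-3, 2, 1] → -3 + 2t + t^2

-3 + 2t + t^2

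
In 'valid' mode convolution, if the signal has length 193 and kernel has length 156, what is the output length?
'Valid' mode counts only positions where the kernel fully overlaps the signal: m - n + 1 = 193 - 156 + 1 = 38

38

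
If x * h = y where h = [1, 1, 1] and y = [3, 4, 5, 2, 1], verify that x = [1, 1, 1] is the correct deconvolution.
Forward-compute [1, 1, 1] * [1, 1, 1]: y[0] = 1×1 = 1; y[1] = 1×1 + 1×1 = 2; y[2] = 1×1 + 1×1 + 1×1 = 3; y[3] = 1×1 + 1×1 = 2; y[4] = 1×1 = 1 → [1, 2, 3, 2, 1]. Does not match given y = [3, 4, 5, 2, 1].

Not verified. [1, 1, 1] * [1, 1, 1] = [1, 2, 3, 2, 1], which differs from [3, 4, 5, 2, 1] at index 0.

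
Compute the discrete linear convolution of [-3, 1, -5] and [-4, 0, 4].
y[0] = -3×-4 = 12; y[1] = -3×0 + 1×-4 = -4; y[2] = -3×4 + 1×0 + -5×-4 = 8; y[3] = 1×4 + -5×0 = 4; y[4] = -5×4 = -20

[12, -4, 8, 4, -20]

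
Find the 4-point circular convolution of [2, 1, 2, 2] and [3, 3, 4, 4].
Use y[k] = Σ_j f[j]·g[(k-j) mod 4]. y[0] = 2×3 + 1×4 + 2×4 + 2×3 = 24; y[1] = 2×3 + 1×3 + 2×4 + 2×4 = 25; y[2] = 2×4 + 1×3 + 2×3 + 2×4 = 25; y[3] = 2×4 + 1×4 + 2×3 + 2×3 = 24. Result: [24, 25, 25, 24]

[24, 25, 25, 24]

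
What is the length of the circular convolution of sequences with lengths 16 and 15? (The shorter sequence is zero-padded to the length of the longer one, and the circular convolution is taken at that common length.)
Circular convolution (zero-padding the shorter input) has length max(m, n) = max(16, 15) = 16

16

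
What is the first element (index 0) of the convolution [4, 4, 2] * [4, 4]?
Use y[k] = Σ_i a[i]·b[k-i] at k=0. y[0] = 4×4 = 16

16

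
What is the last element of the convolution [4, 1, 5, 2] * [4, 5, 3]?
Use y[k] = Σ_i a[i]·b[k-i] at k=5. y[5] = 2×3 = 6

6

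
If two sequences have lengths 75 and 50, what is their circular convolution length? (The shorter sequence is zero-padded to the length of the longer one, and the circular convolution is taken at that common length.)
Circular convolution (zero-padding the shorter input) has length max(m, n) = max(75, 50) = 75

75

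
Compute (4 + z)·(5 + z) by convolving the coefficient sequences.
Ascending coefficients: a = [4, 1], b = [5, 1]. c[0] = 4×5 = 20; c[1] = 4×1 + 1×5 = 9; c[2] = 1×1 = 1. Result coefficients: [20, 9, 1] → 20 + 9z + z^2

20 + 9z + z^2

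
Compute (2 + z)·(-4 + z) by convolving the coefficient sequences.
Ascending coefficients: a = [2, 1], b = [-4, 1]. c[0] = 2×-4 = -8; c[1] = 2×1 + 1×-4 = -2; c[2] = 1×1 = 1. Result coefficients: [-8, -2, 1] → -8 - 2z + z^2

-8 - 2z + z^2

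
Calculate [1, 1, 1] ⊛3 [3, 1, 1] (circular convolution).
Use y[k] = Σ_j u[j]·v[(k-j) mod 3]. y[0] = 1×3 + 1×1 + 1×1 = 5; y[1] = 1×1 + 1×3 + 1×1 = 5; y[2] = 1×1 + 1×1 + 1×3 = 5. Result: [5, 5, 5]

[5, 5, 5]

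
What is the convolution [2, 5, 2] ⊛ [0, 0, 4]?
y[0] = 2×0 = 0; y[1] = 2×0 + 5×0 = 0; y[2] = 2×4 + 5×0 + 2×0 = 8; y[3] = 5×4 + 2×0 = 20; y[4] = 2×4 = 8

[0, 0, 8, 20, 8]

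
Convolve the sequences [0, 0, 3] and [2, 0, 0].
y[0] = 0×2 = 0; y[1] = 0×0 + 0×2 = 0; y[2] = 0×0 + 0×0 + 3×2 = 6; y[3] = 0×0 + 3×0 = 0; y[4] = 3×0 = 0

[0, 0, 6, 0, 0]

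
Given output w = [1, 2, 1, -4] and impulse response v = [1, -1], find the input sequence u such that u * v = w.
Deconvolve w=[1, 2, 1, -4] by v=[1, -1]. Since v[0]=1, solve forward: u[0] = w[0] / 1 = 1; u[1] = (w[1] - 1×-1) / 1 = 3; u[2] = (w[2] - 3×-1) / 1 = 4. So u = [1, 3, 4]. Check by forward convolution: w[0] = 1×1 = 1; w[1] = 1×-1 + 3×1 = 2; w[2] = 3×-1 + 4×1 = 1; w[3] = 4×-1 = -4

[1, 3, 4]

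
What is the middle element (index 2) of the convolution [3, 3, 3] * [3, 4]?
Use y[k] = Σ_i a[i]·b[k-i] at k=2. y[2] = 3×4 + 3×3 = 21

21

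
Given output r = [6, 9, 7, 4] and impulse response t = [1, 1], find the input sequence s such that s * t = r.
Deconvolve r=[6, 9, 7, 4] by t=[1, 1]. Since t[0]=1, solve forward: s[0] = r[0] / 1 = 6; s[1] = (r[1] - 6×1) / 1 = 3; s[2] = (r[2] - 3×1) / 1 = 4. So s = [6, 3, 4]. Check by forward convolution: r[0] = 6×1 = 6; r[1] = 6×1 + 3×1 = 9; r[2] = 3×1 + 4×1 = 7; r[3] = 4×1 = 4

[6, 3, 4]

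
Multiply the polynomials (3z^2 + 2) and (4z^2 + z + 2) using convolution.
Ascending coefficients: a = [2, 0, 3], b = [2, 1, 4]. c[0] = 2×2 = 4; c[1] = 2×1 + 0×2 = 2; c[2] = 2×4 + 0×1 + 3×2 = 14; c[3] = 0×4 + 3×1 = 3; c[4] = 3×4 = 12. Result coefficients: [4, 2, 14, 3, 12] → 12z^4 + 3z^3 + 14z^2 + 2z + 4

12z^4 + 3z^3 + 14z^2 + 2z + 4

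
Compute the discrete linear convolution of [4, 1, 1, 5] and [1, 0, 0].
y[0] = 4×1 = 4; y[1] = 4×0 + 1×1 = 1; y[2] = 4×0 + 1×0 + 1×1 = 1; y[3] = 1×0 + 1×0 + 5×1 = 5; y[4] = 1×0 + 5×0 = 0; y[5] = 5×0 = 0

[4, 1, 1, 5, 0, 0]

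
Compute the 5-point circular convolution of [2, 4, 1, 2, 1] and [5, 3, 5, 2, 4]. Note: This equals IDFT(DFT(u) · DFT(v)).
Either evaluate y[k] = Σ_j u[j]·v[(k-j) mod 5] directly, or use IDFT(DFT(u) · DFT(v)). y[0] = 2×5 + 4×4 + 1×2 + 2×5 + 1×3 = 41; y[1] = 2×3 + 4×5 + 1×4 + 2×2 + 1×5 = 39; y[2] = 2×5 + 4×3 + 1×5 + 2×4 + 1×2 = 37; y[3] = 2×2 + 4×5 + 1×3 + 2×5 + 1×4 = 41; y[4] = 2×4 + 4×2 + 1×5 + 2×3 + 1×5 = 32. Result: [41, 39, 37, 41, 32]

[41, 39, 37, 41, 32]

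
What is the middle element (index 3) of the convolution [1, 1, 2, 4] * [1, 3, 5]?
Use y[k] = Σ_i a[i]·b[k-i] at k=3. y[3] = 1×5 + 2×3 + 4×1 = 15

15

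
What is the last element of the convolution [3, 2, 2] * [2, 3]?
Use y[k] = Σ_i a[i]·b[k-i] at k=3. y[3] = 2×3 = 6

6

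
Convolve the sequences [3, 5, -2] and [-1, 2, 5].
y[0] = 3×-1 = -3; y[1] = 3×2 + 5×-1 = 1; y[2] = 3×5 + 5×2 + -2×-1 = 27; y[3] = 5×5 + -2×2 = 21; y[4] = -2×5 = -10

[-3, 1, 27, 21, -10]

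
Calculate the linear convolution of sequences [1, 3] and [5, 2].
y[0] = 1×5 = 5; y[1] = 1×2 + 3×5 = 17; y[2] = 3×2 = 6

[5, 17, 6]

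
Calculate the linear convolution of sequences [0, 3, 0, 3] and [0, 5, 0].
y[0] = 0×0 = 0; y[1] = 0×5 + 3×0 = 0; y[2] = 0×0 + 3×5 + 0×0 = 15; y[3] = 3×0 + 0×5 + 3×0 = 0; y[4] = 0×0 + 3×5 = 15; y[5] = 3×0 = 0

[0, 0, 15, 0, 15, 0]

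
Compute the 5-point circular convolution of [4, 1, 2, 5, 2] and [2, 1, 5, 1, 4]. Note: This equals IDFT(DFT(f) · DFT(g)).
Either evaluate y[k] = Σ_j f[j]·g[(k-j) mod 5] directly, or use IDFT(DFT(f) · DFT(g)). y[0] = 4×2 + 1×4 + 2×1 + 5×5 + 2×1 = 41; y[1] = 4×1 + 1×2 + 2×4 + 5×1 + 2×5 = 29; y[2] = 4×5 + 1×1 + 2×2 + 5×4 + 2×1 = 47; y[3] = 4×1 + 1×5 + 2×1 + 5×2 + 2×4 = 29; y[4] = 4×4 + 1×1 + 2×5 + 5×1 + 2×2 = 36. Result: [41, 29, 47, 29, 36]

[41, 29, 47, 29, 36]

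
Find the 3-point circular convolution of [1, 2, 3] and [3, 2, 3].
Use y[k] = Σ_j f[j]·g[(k-j) mod 3]. y[0] = 1×3 + 2×3 + 3×2 = 15; y[1] = 1×2 + 2×3 + 3×3 = 17; y[2] = 1×3 + 2×2 + 3×3 = 16. Result: [15, 17, 16]

[15, 17, 16]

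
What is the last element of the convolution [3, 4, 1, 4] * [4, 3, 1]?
Use y[k] = Σ_i a[i]·b[k-i] at k=5. y[5] = 4×1 = 4

4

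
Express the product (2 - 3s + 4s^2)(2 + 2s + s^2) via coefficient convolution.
Ascending coefficients: a = [2, -3, 4], b = [2, 2, 1]. c[0] = 2×2 = 4; c[1] = 2×2 + -3×2 = -2; c[2] = 2×1 + -3×2 + 4×2 = 4; c[3] = -3×1 + 4×2 = 5; c[4] = 4×1 = 4. Result coefficients: [4, -2, 4, 5, 4] → 4 - 2s + 4s^2 + 5s^3 + 4s^4

4 - 2s + 4s^2 + 5s^3 + 4s^4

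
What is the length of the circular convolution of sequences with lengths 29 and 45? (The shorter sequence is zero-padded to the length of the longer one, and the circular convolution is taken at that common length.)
Circular convolution (zero-padding the shorter input) has length max(m, n) = max(29, 45) = 45

45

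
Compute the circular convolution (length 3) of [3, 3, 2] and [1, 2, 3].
Use y[k] = Σ_j f[j]·g[(k-j) mod 3]. y[0] = 3×1 + 3×3 + 2×2 = 16; y[1] = 3×2 + 3×1 + 2×3 = 15; y[2] = 3×3 + 3×2 + 2×1 = 17. Result: [16, 15, 17]

[16, 15, 17]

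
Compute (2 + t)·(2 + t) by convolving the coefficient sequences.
Ascending coefficients: a = [2, 1], b = [2, 1]. c[0] = 2×2 = 4; c[1] = 2×1 + 1×2 = 4; c[2] = 1×1 = 1. Result coefficients: [4, 4, 1] → 4 + 4t + t^2

4 + 4t + t^2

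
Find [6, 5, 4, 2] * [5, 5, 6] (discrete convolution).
y[0] = 6×5 = 30; y[1] = 6×5 + 5×5 = 55; y[2] = 6×6 + 5×5 + 4×5 = 81; y[3] = 5×6 + 4×5 + 2×5 = 60; y[4] = 4×6 + 2×5 = 34; y[5] = 2×6 = 12

[30, 55, 81, 60, 34, 12]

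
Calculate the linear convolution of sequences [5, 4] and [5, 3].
y[0] = 5×5 = 25; y[1] = 5×3 + 4×5 = 35; y[2] = 4×3 = 12

[25, 35, 12]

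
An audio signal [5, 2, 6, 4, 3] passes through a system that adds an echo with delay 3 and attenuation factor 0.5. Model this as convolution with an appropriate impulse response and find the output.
Direct-path + delayed-attenuated-path model → impulse response h = [1, 0, 0, 0.5] (1 at lag 0, 0.5 at lag 3). Output y[n] = x[n] + 0.5·x[n - 3] (with x[n] = 0 outside 0..4): y[0] = 5 + 0.5×0 = 5; y[1] = 2 + 0.5×0 = 2; y[2] = 6 + 0.5×0 = 6; y[3] = 4 + 0.5×5 = 6.5; y[4] = 3 + 0.5×2 = 4.0; y[5] = 0 + 0.5×6 = 3.0; y[6] = 0 + 0.5×4 = 2.0; y[7] = 0 + 0.5×3 = 1.5. So y = [5, 2, 6, 6.5, 4.0, 3.0, 2.0, 1.5]

[5, 2, 6, 6.5, 4.0, 3.0, 2.0, 1.5]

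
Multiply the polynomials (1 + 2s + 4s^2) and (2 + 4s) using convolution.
Ascending coefficients: a = [1, 2, 4], b = [2, 4]. c[0] = 1×2 = 2; c[1] = 1×4 + 2×2 = 8; c[2] = 2×4 + 4×2 = 16; c[3] = 4×4 = 16. Result coefficients: [2, 8, 16, 16] → 2 + 8s + 16s^2 + 16s^3

2 + 8s + 16s^2 + 16s^3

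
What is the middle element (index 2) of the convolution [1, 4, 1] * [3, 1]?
Use y[k] = Σ_i a[i]·b[k-i] at k=2. y[2] = 4×1 + 1×3 = 7

7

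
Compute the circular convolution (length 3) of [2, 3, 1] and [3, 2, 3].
Use y[k] = Σ_j f[j]·g[(k-j) mod 3]. y[0] = 2×3 + 3×3 + 1×2 = 17; y[1] = 2×2 + 3×3 + 1×3 = 16; y[2] = 2×3 + 3×2 + 1×3 = 15. Result: [17, 16, 15]

[17, 16, 15]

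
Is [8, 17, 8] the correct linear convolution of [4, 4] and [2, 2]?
Recompute linear convolution of [4, 4] and [2, 2]: y[0] = 4×2 = 8; y[1] = 4×2 + 4×2 = 16; y[2] = 4×2 = 8 → [8, 16, 8]. Compare to given [8, 17, 8]: they differ at index 1: given 17, correct 16, so answer: No

No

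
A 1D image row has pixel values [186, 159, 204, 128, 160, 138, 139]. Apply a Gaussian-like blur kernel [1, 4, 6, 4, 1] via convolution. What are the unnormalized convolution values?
Convolve image row [186, 159, 204, 128, 160, 138, 139] with kernel [1, 4, 6, 4, 1]: y[0] = 186×1 = 186; y[1] = 186×4 + 159×1 = 903; y[2] = 186×6 + 159×4 + 204×1 = 1956; y[3] = 186×4 + 159×6 + 204×4 + 128×1 = 2642; y[4] = 186×1 + 159×4 + 204×6 + 128×4 + 160×1 = 2718; y[5] = 159×1 + 204×4 + 128×6 + 160×4 + 138×1 = 2521; y[6] = 204×1 + 128×4 + 160×6 + 138×4 + 139×1 = 2367; y[7] = 128×1 + 160×4 + 138×6 + 139×4 = 2152; y[8] = 160×1 + 138×4 + 139×6 = 1546; y[9] = 138×1 + 139×4 = 694; y[10] = 139×1 = 139 → [186, 903, 1956, 2642, 2718, 2521, 2367, 2152, 1546, 694, 139]. Normalization factor = sum(kernel) = 16.

[186, 903, 1956, 2642, 2718, 2521, 2367, 2152, 1546, 694, 139]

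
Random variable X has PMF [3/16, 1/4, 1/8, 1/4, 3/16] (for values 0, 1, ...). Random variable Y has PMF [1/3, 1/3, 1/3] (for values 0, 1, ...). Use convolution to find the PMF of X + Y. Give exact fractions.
P(X+Y=k) = Σ_i P(X=i)·P(Y=k-i) — a convolution of [3/16, 1/4, 1/8, 1/4, 3/16] and [1/3, 1/3, 1/3]. P(X+Y=0) = (3/16)×(1/3) = 1/16; P(X+Y=1) = (3/16)×(1/3) + (1/4)×(1/3) = 1/16 + 1/12 = 7/48; P(X+Y=2) = (3/16)×(1/3) + (1/4)×(1/3) + (1/8)×(1/3) = 1/16 + 1/12 + 1/24 = 3/16; P(X+Y=3) = (1/4)×(1/3) + (1/8)×(1/3) + (1/4)×(1/3) = 1/12 + 1/24 + 1/12 = 5/24; P(X+Y=4) = (1/8)×(1/3) + (1/4)×(1/3) + (3/16)×(1/3) = 1/24 + 1/12 + 1/16 = 3/16; P(X+Y=5) = (1/4)×(1/3) + (3/16)×(1/3) = 1/12 + 1/16 = 7/48; P(X+Y=6) = (3/16)×(1/3) = 1/16. PMF: [1/16, 7/48, 3/16, 5/24, 3/16, 7/48, 1/16] (sums to 1 ✓)

[1/16, 7/48, 3/16, 5/24, 3/16, 7/48, 1/16]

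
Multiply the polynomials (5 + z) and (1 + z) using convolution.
Ascending coefficients: a = [5, 1], b = [1, 1]. c[0] = 5×1 = 5; c[1] = 5×1 + 1×1 = 6; c[2] = 1×1 = 1. Result coefficients: [5, 6, 1] → 5 + 6z + z^2

5 + 6z + z^2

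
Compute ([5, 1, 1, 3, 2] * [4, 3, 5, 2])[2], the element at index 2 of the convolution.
Use y[k] = Σ_i a[i]·b[k-i] at k=2. y[2] = 5×5 + 1×3 + 1×4 = 32

32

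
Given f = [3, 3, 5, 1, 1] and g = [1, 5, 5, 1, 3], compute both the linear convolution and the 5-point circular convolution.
Linear: y_lin[0] = 3×1 = 3; y_lin[1] = 3×5 + 3×1 = 18; y_lin[2] = 3×5 + 3×5 + 5×1 = 35; y_lin[3] = 3×1 + 3×5 + 5×5 + 1×1 = 44; y_lin[4] = 3×3 + 3×1 + 5×5 + 1×5 + 1×1 = 43; y_lin[5] = 3×3 + 5×1 + 1×5 + 1×5 = 24; y_lin[6] = 5×3 + 1×1 + 1×5 = 21; y_lin[7] = 1×3 + 1×1 = 4; y_lin[8] = 1×3 = 3 → [3, 18, 35, 44, 43, 24, 21, 4, 3]. Circular (length 5): y[0] = 3×1 + 3×3 + 5×1 + 1×5 + 1×5 = 27; y[1] = 3×5 + 3×1 + 5×3 + 1×1 + 1×5 = 39; y[2] = 3×5 + 3×5 + 5×1 + 1×3 + 1×1 = 39; y[3] = 3×1 + 3×5 + 5×5 + 1×1 + 1×3 = 47; y[4] = 3×3 + 3×1 + 5×5 + 1×5 + 1×1 = 43 → [27, 39, 39, 47, 43]

Linear: [3, 18, 35, 44, 43, 24, 21, 4, 3], Circular: [27, 39, 39, 47, 43]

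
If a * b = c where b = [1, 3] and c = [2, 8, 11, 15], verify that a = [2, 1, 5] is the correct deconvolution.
Forward-compute [2, 1, 5] * [1, 3]: c[0] = 2×1 = 2; c[1] = 2×3 + 1×1 = 7; c[2] = 1×3 + 5×1 = 8; c[3] = 5×3 = 15 → [2, 7, 8, 15]. Does not match given c = [2, 8, 11, 15].

Not verified. [2, 1, 5] * [1, 3] = [2, 7, 8, 15], which differs from [2, 8, 11, 15] at index 1.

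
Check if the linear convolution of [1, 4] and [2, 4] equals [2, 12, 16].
Recompute linear convolution of [1, 4] and [2, 4]: y[0] = 1×2 = 2; y[1] = 1×4 + 4×2 = 12; y[2] = 4×4 = 16 → [2, 12, 16]. Given [2, 12, 16] matches, so answer: Yes

Yes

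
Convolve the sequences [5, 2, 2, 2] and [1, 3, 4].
y[0] = 5×1 = 5; y[1] = 5×3 + 2×1 = 17; y[2] = 5×4 + 2×3 + 2×1 = 28; y[3] = 2×4 + 2×3 + 2×1 = 16; y[4] = 2×4 + 2×3 = 14; y[5] = 2×4 = 8

[5, 17, 28, 16, 14, 8]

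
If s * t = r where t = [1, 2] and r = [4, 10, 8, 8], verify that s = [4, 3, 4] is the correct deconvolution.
Forward-compute [4, 3, 4] * [1, 2]: r[0] = 4×1 = 4; r[1] = 4×2 + 3×1 = 11; r[2] = 3×2 + 4×1 = 10; r[3] = 4×2 = 8 → [4, 11, 10, 8]. Does not match given r = [4, 10, 8, 8].

Not verified. [4, 3, 4] * [1, 2] = [4, 11, 10, 8], which differs from [4, 10, 8, 8] at index 1.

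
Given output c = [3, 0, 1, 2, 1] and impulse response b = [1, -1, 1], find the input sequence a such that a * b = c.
Deconvolve c=[3, 0, 1, 2, 1] by b=[1, -1, 1]. Since b[0]=1, solve forward: a[0] = c[0] / 1 = 3; a[1] = (c[1] - 3×-1) / 1 = 3; a[2] = (c[2] - 3×-1 - 3×1) / 1 = 1. So a = [3, 3, 1]. Check by forward convolution: c[0] = 3×1 = 3; c[1] = 3×-1 + 3×1 = 0; c[2] = 3×1 + 3×-1 + 1×1 = 1; c[3] = 3×1 + 1×-1 = 2; c[4] = 1×1 = 1

[3, 3, 1]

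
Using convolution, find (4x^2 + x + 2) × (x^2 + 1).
Ascending coefficients: a = [2, 1, 4], b = [1, 0, 1]. c[0] = 2×1 = 2; c[1] = 2×0 + 1×1 = 1; c[2] = 2×1 + 1×0 + 4×1 = 6; c[3] = 1×1 + 4×0 = 1; c[4] = 4×1 = 4. Result coefficients: [2, 1, 6, 1, 4] → 4x^4 + x^3 + 6x^2 + x + 2

4x^4 + x^3 + 6x^2 + x + 2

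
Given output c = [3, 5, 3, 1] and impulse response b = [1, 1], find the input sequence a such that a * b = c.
Deconvolve c=[3, 5, 3, 1] by b=[1, 1]. Since b[0]=1, solve forward: a[0] = c[0] / 1 = 3; a[1] = (c[1] - 3×1) / 1 = 2; a[2] = (c[2] - 2×1) / 1 = 1. So a = [3, 2, 1]. Check by forward convolution: c[0] = 3×1 = 3; c[1] = 3×1 + 2×1 = 5; c[2] = 2×1 + 1×1 = 3; c[3] = 1×1 = 1

[3, 2, 1]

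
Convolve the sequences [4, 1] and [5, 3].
y[0] = 4×5 = 20; y[1] = 4×3 + 1×5 = 17; y[2] = 1×3 = 3

[20, 17, 3]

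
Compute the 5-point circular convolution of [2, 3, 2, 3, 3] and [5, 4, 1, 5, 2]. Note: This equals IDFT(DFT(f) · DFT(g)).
Either evaluate y[k] = Σ_j f[j]·g[(k-j) mod 5] directly, or use IDFT(DFT(f) · DFT(g)). y[0] = 2×5 + 3×2 + 2×5 + 3×1 + 3×4 = 41; y[1] = 2×4 + 3×5 + 2×2 + 3×5 + 3×1 = 45; y[2] = 2×1 + 3×4 + 2×5 + 3×2 + 3×5 = 45; y[3] = 2×5 + 3×1 + 2×4 + 3×5 + 3×2 = 42; y[4] = 2×2 + 3×5 + 2×1 + 3×4 + 3×5 = 48. Result: [41, 45, 45, 42, 48]

[41, 45, 45, 42, 48]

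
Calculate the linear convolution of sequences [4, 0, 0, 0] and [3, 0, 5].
y[0] = 4×3 = 12; y[1] = 4×0 + 0×3 = 0; y[2] = 4×5 + 0×0 + 0×3 = 20; y[3] = 0×5 + 0×0 + 0×3 = 0; y[4] = 0×5 + 0×0 = 0; y[5] = 0×5 = 0

[12, 0, 20, 0, 0, 0]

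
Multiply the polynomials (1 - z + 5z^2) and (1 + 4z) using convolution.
Ascending coefficients: a = [1, -1, 5], b = [1, 4]. c[0] = 1×1 = 1; c[1] = 1×4 + -1×1 = 3; c[2] = -1×4 + 5×1 = 1; c[3] = 5×4 = 20. Result coefficients: [1, 3, 1, 20] → 1 + 3z + z^2 + 20z^3

1 + 3z + z^2 + 20z^3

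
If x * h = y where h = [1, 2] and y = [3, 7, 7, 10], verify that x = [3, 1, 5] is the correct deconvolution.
Forward-compute [3, 1, 5] * [1, 2]: y[0] = 3×1 = 3; y[1] = 3×2 + 1×1 = 7; y[2] = 1×2 + 5×1 = 7; y[3] = 5×2 = 10 → [3, 7, 7, 10]. Matches given y = [3, 7, 7, 10], so verified.

Verified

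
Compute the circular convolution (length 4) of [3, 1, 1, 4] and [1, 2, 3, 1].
Use y[k] = Σ_j f[j]·g[(k-j) mod 4]. y[0] = 3×1 + 1×1 + 1×3 + 4×2 = 15; y[1] = 3×2 + 1×1 + 1×1 + 4×3 = 20; y[2] = 3×3 + 1×2 + 1×1 + 4×1 = 16; y[3] = 3×1 + 1×3 + 1×2 + 4×1 = 12. Result: [15, 20, 16, 12]

[15, 20, 16, 12]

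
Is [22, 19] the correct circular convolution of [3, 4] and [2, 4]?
Recompute circular convolution of [3, 4] and [2, 4]: y[0] = 3×2 + 4×4 = 22; y[1] = 3×4 + 4×2 = 20 → [22, 20]. Compare to given [22, 19]: they differ at index 1: given 19, correct 20, so answer: No

No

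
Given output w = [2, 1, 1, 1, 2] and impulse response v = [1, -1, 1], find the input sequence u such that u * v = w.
Deconvolve w=[2, 1, 1, 1, 2] by v=[1, -1, 1]. Since v[0]=1, solve forward: u[0] = w[0] / 1 = 2; u[1] = (w[1] - 2×-1) / 1 = 3; u[2] = (w[2] - 3×-1 - 2×1) / 1 = 2. So u = [2, 3, 2]. Check by forward convolution: w[0] = 2×1 = 2; w[1] = 2×-1 + 3×1 = 1; w[2] = 2×1 + 3×-1 + 2×1 = 1; w[3] = 3×1 + 2×-1 = 1; w[4] = 2×1 = 2

[2, 3, 2]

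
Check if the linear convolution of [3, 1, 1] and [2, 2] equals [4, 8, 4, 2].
Recompute linear convolution of [3, 1, 1] and [2, 2]: y[0] = 3×2 = 6; y[1] = 3×2 + 1×2 = 8; y[2] = 1×2 + 1×2 = 4; y[3] = 1×2 = 2 → [6, 8, 4, 2]. Compare to given [4, 8, 4, 2]: they differ at index 0: given 4, correct 6, so answer: No

No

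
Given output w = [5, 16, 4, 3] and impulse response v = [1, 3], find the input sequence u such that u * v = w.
Deconvolve w=[5, 16, 4, 3] by v=[1, 3]. Since v[0]=1, solve forward: u[0] = w[0] / 1 = 5; u[1] = (w[1] - 5×3) / 1 = 1; u[2] = (w[2] - 1×3) / 1 = 1. So u = [5, 1, 1]. Check by forward convolution: w[0] = 5×1 = 5; w[1] = 5×3 + 1×1 = 16; w[2] = 1×3 + 1×1 = 4; w[3] = 1×3 = 3

[5, 1, 1]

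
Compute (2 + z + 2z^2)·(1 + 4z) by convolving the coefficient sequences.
Ascending coefficients: a = [2, 1, 2], b = [1, 4]. c[0] = 2×1 = 2; c[1] = 2×4 + 1×1 = 9; c[2] = 1×4 + 2×1 = 6; c[3] = 2×4 = 8. Result coefficients: [2, 9, 6, 8] → 2 + 9z + 6z^2 + 8z^3

2 + 9z + 6z^2 + 8z^3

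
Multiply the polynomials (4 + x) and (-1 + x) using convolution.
Ascending coefficients: a = [4, 1], b = [-1, 1]. c[0] = 4×-1 = -4; c[1] = 4×1 + 1×-1 = 3; c[2] = 1×1 = 1. Result coefficients: [-4, 3, 1] → -4 + 3x + x^2

-4 + 3x + x^2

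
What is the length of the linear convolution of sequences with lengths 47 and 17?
Linear/full convolution length: m + n - 1 = 47 + 17 - 1 = 63

63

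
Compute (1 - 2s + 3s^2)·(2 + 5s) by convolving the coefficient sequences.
Ascending coefficients: a = [1, -2, 3], b = [2, 5]. c[0] = 1×2 = 2; c[1] = 1×5 + -2×2 = 1; c[2] = -2×5 + 3×2 = -4; c[3] = 3×5 = 15. Result coefficients: [2, 1, -4, 15] → 2 + s - 4s^2 + 15s^3

2 + s - 4s^2 + 15s^3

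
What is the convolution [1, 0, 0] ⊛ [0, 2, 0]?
y[0] = 1×0 = 0; y[1] = 1×2 + 0×0 = 2; y[2] = 1×0 + 0×2 + 0×0 = 0; y[3] = 0×0 + 0×2 = 0; y[4] = 0×0 = 0

[0, 2, 0, 0, 0]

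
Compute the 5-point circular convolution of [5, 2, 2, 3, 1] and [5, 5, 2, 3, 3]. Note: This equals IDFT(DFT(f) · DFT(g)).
Either evaluate y[k] = Σ_j f[j]·g[(k-j) mod 5] directly, or use IDFT(DFT(f) · DFT(g)). y[0] = 5×5 + 2×3 + 2×3 + 3×2 + 1×5 = 48; y[1] = 5×5 + 2×5 + 2×3 + 3×3 + 1×2 = 52; y[2] = 5×2 + 2×5 + 2×5 + 3×3 + 1×3 = 42; y[3] = 5×3 + 2×2 + 2×5 + 3×5 + 1×3 = 47; y[4] = 5×3 + 2×3 + 2×2 + 3×5 + 1×5 = 45. Result: [48, 52, 42, 47, 45]

[48, 52, 42, 47, 45]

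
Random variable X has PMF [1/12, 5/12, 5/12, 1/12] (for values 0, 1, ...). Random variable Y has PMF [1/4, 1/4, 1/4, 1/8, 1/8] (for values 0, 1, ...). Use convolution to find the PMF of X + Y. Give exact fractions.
P(X+Y=k) = Σ_i P(X=i)·P(Y=k-i) — a convolution of [1/12, 5/12, 5/12, 1/12] and [1/4, 1/4, 1/4, 1/8, 1/8]. P(X+Y=0) = (1/12)×(1/4) = 1/48; P(X+Y=1) = (1/12)×(1/4) + (5/12)×(1/4) = 1/48 + 5/48 = 1/8; P(X+Y=2) = (1/12)×(1/4) + (5/12)×(1/4) + (5/12)×(1/4) = 1/48 + 5/48 + 5/48 = 11/48; P(X+Y=3) = (1/12)×(1/8) + (5/12)×(1/4) + (5/12)×(1/4) + (1/12)×(1/4) = 1/96 + 5/48 + 5/48 + 1/48 = 23/96; P(X+Y=4) = (1/12)×(1/8) + (5/12)×(1/8) + (5/12)×(1/4) + (1/12)×(1/4) = 1/96 + 5/96 + 5/48 + 1/48 = 3/16; P(X+Y=5) = (5/12)×(1/8) + (5/12)×(1/8) + (1/12)×(1/4) = 5/96 + 5/96 + 1/48 = 1/8; P(X+Y=6) = (5/12)×(1/8) + (1/12)×(1/8) = 5/96 + 1/96 = 1/16; P(X+Y=7) = (1/12)×(1/8) = 1/96. PMF: [1/48, 1/8, 11/48, 23/96, 3/16, 1/8, 1/16, 1/96] (sums to 1 ✓)

[1/48, 1/8, 11/48, 23/96, 3/16, 1/8, 1/16, 1/96]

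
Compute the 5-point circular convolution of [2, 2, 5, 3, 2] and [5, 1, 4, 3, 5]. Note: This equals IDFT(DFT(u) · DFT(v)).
Either evaluate y[k] = Σ_j u[j]·v[(k-j) mod 5] directly, or use IDFT(DFT(u) · DFT(v)). y[0] = 2×5 + 2×5 + 5×3 + 3×4 + 2×1 = 49; y[1] = 2×1 + 2×5 + 5×5 + 3×3 + 2×4 = 54; y[2] = 2×4 + 2×1 + 5×5 + 3×5 + 2×3 = 56; y[3] = 2×3 + 2×4 + 5×1 + 3×5 + 2×5 = 44; y[4] = 2×5 + 2×3 + 5×4 + 3×1 + 2×5 = 49. Result: [49, 54, 56, 44, 49]

[49, 54, 56, 44, 49]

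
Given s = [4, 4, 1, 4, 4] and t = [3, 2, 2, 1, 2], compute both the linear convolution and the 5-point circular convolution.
Linear: y_lin[0] = 4×3 = 12; y_lin[1] = 4×2 + 4×3 = 20; y_lin[2] = 4×2 + 4×2 + 1×3 = 19; y_lin[3] = 4×1 + 4×2 + 1×2 + 4×3 = 26; y_lin[4] = 4×2 + 4×1 + 1×2 + 4×2 + 4×3 = 34; y_lin[5] = 4×2 + 1×1 + 4×2 + 4×2 = 25; y_lin[6] = 1×2 + 4×1 + 4×2 = 14; y_lin[7] = 4×2 + 4×1 = 12; y_lin[8] = 4×2 = 8 → [12, 20, 19, 26, 34, 25, 14, 12, 8]. Circular (length 5): y[0] = 4×3 + 4×2 + 1×1 + 4×2 + 4×2 = 37; y[1] = 4×2 + 4×3 + 1×2 + 4×1 + 4×2 = 34; y[2] = 4×2 + 4×2 + 1×3 + 4×2 + 4×1 = 31; y[3] = 4×1 + 4×2 + 1×2 + 4×3 + 4×2 = 34; y[4] = 4×2 + 4×1 + 1×2 + 4×2 + 4×3 = 34 → [37, 34, 31, 34, 34]

Linear: [12, 20, 19, 26, 34, 25, 14, 12, 8], Circular: [37, 34, 31, 34, 34]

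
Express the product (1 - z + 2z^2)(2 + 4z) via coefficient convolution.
Ascending coefficients: a = [1, -1, 2], b = [2, 4]. c[0] = 1×2 = 2; c[1] = 1×4 + -1×2 = 2; c[2] = -1×4 + 2×2 = 0; c[3] = 2×4 = 8. Result coefficients: [2, 2, 0, 8] → 2 + 2z + 8z^3

2 + 2z + 8z^3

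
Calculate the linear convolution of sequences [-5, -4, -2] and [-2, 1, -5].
y[0] = -5×-2 = 10; y[1] = -5×1 + -4×-2 = 3; y[2] = -5×-5 + -4×1 + -2×-2 = 25; y[3] = -4×-5 + -2×1 = 18; y[4] = -2×-5 = 10

[10, 3, 25, 18, 10]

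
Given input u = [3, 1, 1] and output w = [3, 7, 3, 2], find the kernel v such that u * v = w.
Output length 4 = len(u) + len(v) - 1 ⇒ len(v) = 2. Solve v forward using v[k] = (w[k] - Σ_{i≥1} u[i]·v[k-i]) / u[0]: v[0] = w[0] / u[0] = 3 / 3 = 1; v[1] = (w[1] - 1×1) / u[0] = (7 - 1×1) / 3 = 2. So v = [1, 2]. Forward-check [3, 1, 1] * [1, 2]: w[0] = 3×1 = 3; w[1] = 3×2 + 1×1 = 7; w[2] = 1×2 + 1×1 = 3; w[3] = 1×2 = 2 → [3, 7, 3, 2] ✓

[1, 2]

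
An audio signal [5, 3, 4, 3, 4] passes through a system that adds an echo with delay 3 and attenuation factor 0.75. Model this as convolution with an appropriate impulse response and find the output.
Direct-path + delayed-attenuated-path model → impulse response h = [1, 0, 0, 0.75] (1 at lag 0, 0.75 at lag 3). Output y[n] = x[n] + 0.75·x[n - 3] (with x[n] = 0 outside 0..4): y[0] = 5 + 0.75×0 = 5; y[1] = 3 + 0.75×0 = 3; y[2] = 4 + 0.75×0 = 4; y[3] = 3 + 0.75×5 = 6.75; y[4] = 4 + 0.75×3 = 6.25; y[5] = 0 + 0.75×4 = 3.0; y[6] = 0 + 0.75×3 = 2.25; y[7] = 0 + 0.75×4 = 3.0. So y = [5, 3, 4, 6.75, 6.25, 3.0, 2.25, 3.0]

[5, 3, 4, 6.75, 6.25, 3.0, 2.25, 3.0]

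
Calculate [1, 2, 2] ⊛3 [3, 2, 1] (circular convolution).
Use y[k] = Σ_j a[j]·b[(k-j) mod 3]. y[0] = 1×3 + 2×1 + 2×2 = 9; y[1] = 1×2 + 2×3 + 2×1 = 10; y[2] = 1×1 + 2×2 + 2×3 = 11. Result: [9, 10, 11]

[9, 10, 11]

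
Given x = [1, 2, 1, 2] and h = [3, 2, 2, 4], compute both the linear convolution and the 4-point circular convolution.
Linear: y_lin[0] = 1×3 = 3; y_lin[1] = 1×2 + 2×3 = 8; y_lin[2] = 1×2 + 2×2 + 1×3 = 9; y_lin[3] = 1×4 + 2×2 + 1×2 + 2×3 = 16; y_lin[4] = 2×4 + 1×2 + 2×2 = 14; y_lin[5] = 1×4 + 2×2 = 8; y_lin[6] = 2×4 = 8 → [3, 8, 9, 16, 14, 8, 8]. Circular (length 4): y[0] = 1×3 + 2×4 + 1×2 + 2×2 = 17; y[1] = 1×2 + 2×3 + 1×4 + 2×2 = 16; y[2] = 1×2 + 2×2 + 1×3 + 2×4 = 17; y[3] = 1×4 + 2×2 + 1×2 + 2×3 = 16 → [17, 16, 17, 16]

Linear: [3, 8, 9, 16, 14, 8, 8], Circular: [17, 16, 17, 16]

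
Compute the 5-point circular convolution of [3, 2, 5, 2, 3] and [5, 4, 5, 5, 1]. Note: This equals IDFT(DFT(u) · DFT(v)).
Either evaluate y[k] = Σ_j u[j]·v[(k-j) mod 5] directly, or use IDFT(DFT(u) · DFT(v)). y[0] = 3×5 + 2×1 + 5×5 + 2×5 + 3×4 = 64; y[1] = 3×4 + 2×5 + 5×1 + 2×5 + 3×5 = 52; y[2] = 3×5 + 2×4 + 5×5 + 2×1 + 3×5 = 65; y[3] = 3×5 + 2×5 + 5×4 + 2×5 + 3×1 = 58; y[4] = 3×1 + 2×5 + 5×5 + 2×4 + 3×5 = 61. Result: [64, 52, 65, 58, 61]

[64, 52, 65, 58, 61]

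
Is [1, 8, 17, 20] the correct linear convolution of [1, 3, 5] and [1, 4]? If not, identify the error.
Recompute linear convolution of [1, 3, 5] and [1, 4]: y[0] = 1×1 = 1; y[1] = 1×4 + 3×1 = 7; y[2] = 3×4 + 5×1 = 17; y[3] = 5×4 = 20 → [1, 7, 17, 20]. Compare to given [1, 8, 17, 20]: they differ at index 1: given 8, correct 7, so answer: No

No. Error at index 1: given 8, correct 7.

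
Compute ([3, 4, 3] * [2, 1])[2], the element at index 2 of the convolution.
Use y[k] = Σ_i a[i]·b[k-i] at k=2. y[2] = 4×1 + 3×2 = 10

10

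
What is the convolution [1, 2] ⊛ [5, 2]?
y[0] = 1×5 = 5; y[1] = 1×2 + 2×5 = 12; y[2] = 2×2 = 4

[5, 12, 4]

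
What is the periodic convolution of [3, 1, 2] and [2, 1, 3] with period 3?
Use y[k] = Σ_j s[j]·t[(k-j) mod 3]. y[0] = 3×2 + 1×3 + 2×1 = 11; y[1] = 3×1 + 1×2 + 2×3 = 11; y[2] = 3×3 + 1×1 + 2×2 = 14. Result: [11, 11, 14]

[11, 11, 14]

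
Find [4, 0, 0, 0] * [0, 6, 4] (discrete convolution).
y[0] = 4×0 = 0; y[1] = 4×6 + 0×0 = 24; y[2] = 4×4 + 0×6 + 0×0 = 16; y[3] = 0×4 + 0×6 + 0×0 = 0; y[4] = 0×4 + 0×6 = 0; y[5] = 0×4 = 0

[0, 24, 16, 0, 0, 0]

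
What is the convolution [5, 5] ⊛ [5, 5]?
y[0] = 5×5 = 25; y[1] = 5×5 + 5×5 = 50; y[2] = 5×5 = 25

[25, 50, 25]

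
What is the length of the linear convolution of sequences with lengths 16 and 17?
Linear/full convolution length: m + n - 1 = 16 + 17 - 1 = 32

32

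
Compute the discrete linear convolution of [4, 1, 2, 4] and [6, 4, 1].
y[0] = 4×6 = 24; y[1] = 4×4 + 1×6 = 22; y[2] = 4×1 + 1×4 + 2×6 = 20; y[3] = 1×1 + 2×4 + 4×6 = 33; y[4] = 2×1 + 4×4 = 18; y[5] = 4×1 = 4

[24, 22, 20, 33, 18, 4]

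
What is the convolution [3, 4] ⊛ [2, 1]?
y[0] = 3×2 = 6; y[1] = 3×1 + 4×2 = 11; y[2] = 4×1 = 4

[6, 11, 4]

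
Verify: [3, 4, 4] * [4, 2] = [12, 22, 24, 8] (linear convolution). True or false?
Recompute linear convolution of [3, 4, 4] and [4, 2]: y[0] = 3×4 = 12; y[1] = 3×2 + 4×4 = 22; y[2] = 4×2 + 4×4 = 24; y[3] = 4×2 = 8 → [12, 22, 24, 8]. Given [12, 22, 24, 8] matches, so answer: Yes

Yes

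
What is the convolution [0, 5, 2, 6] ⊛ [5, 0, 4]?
y[0] = 0×5 = 0; y[1] = 0×0 + 5×5 = 25; y[2] = 0×4 + 5×0 + 2×5 = 10; y[3] = 5×4 + 2×0 + 6×5 = 50; y[4] = 2×4 + 6×0 = 8; y[5] = 6×4 = 24

[0, 25, 10, 50, 8, 24]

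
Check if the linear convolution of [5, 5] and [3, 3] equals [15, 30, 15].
Recompute linear convolution of [5, 5] and [3, 3]: y[0] = 5×3 = 15; y[1] = 5×3 + 5×3 = 30; y[2] = 5×3 = 15 → [15, 30, 15]. Given [15, 30, 15] matches, so answer: Yes

Yes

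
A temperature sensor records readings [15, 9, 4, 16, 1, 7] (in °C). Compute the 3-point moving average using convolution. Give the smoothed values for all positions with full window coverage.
3-point moving average kernel = [1, 1, 1]. Apply in 'valid' mode (full window coverage): avg[0] = (15 + 9 + 4) / 3 = 9.33; avg[1] = (9 + 4 + 16) / 3 = 9.67; avg[2] = (4 + 16 + 1) / 3 = 7.0; avg[3] = (16 + 1 + 7) / 3 = 8.0. Smoothed values: [9.33, 9.67, 7.0, 8.0]

[9.33, 9.67, 7.0, 8.0]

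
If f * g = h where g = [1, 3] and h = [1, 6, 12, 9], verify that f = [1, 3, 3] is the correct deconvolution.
Forward-compute [1, 3, 3] * [1, 3]: h[0] = 1×1 = 1; h[1] = 1×3 + 3×1 = 6; h[2] = 3×3 + 3×1 = 12; h[3] = 3×3 = 9 → [1, 6, 12, 9]. Matches given h = [1, 6, 12, 9], so verified.

Verified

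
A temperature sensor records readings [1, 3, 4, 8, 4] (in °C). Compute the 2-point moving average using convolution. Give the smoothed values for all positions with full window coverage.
2-point moving average kernel = [1, 1]. Apply in 'valid' mode (full window coverage): avg[0] = (1 + 3) / 2 = 2.0; avg[1] = (3 + 4) / 2 = 3.5; avg[2] = (4 + 8) / 2 = 6.0; avg[3] = (8 + 4) / 2 = 6.0. Smoothed values: [2.0, 3.5, 6.0, 6.0]

[2.0, 3.5, 6.0, 6.0]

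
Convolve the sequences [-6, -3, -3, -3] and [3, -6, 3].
y[0] = -6×3 = -18; y[1] = -6×-6 + -3×3 = 27; y[2] = -6×3 + -3×-6 + -3×3 = -9; y[3] = -3×3 + -3×-6 + -3×3 = 0; y[4] = -3×3 + -3×-6 = 9; y[5] = -3×3 = -9

[-18, 27, -9, 0, 9, -9]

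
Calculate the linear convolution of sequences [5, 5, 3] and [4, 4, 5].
y[0] = 5×4 = 20; y[1] = 5×4 + 5×4 = 40; y[2] = 5×5 + 5×4 + 3×4 = 57; y[3] = 5×5 + 3×4 = 37; y[4] = 3×5 = 15

[20, 40, 57, 37, 15]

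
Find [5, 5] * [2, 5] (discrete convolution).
y[0] = 5×2 = 10; y[1] = 5×5 + 5×2 = 35; y[2] = 5×5 = 25

[10, 35, 25]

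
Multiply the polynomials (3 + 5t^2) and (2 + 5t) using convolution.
Ascending coefficients: a = [3, 0, 5], b = [2, 5]. c[0] = 3×2 = 6; c[1] = 3×5 + 0×2 = 15; c[2] = 0×5 + 5×2 = 10; c[3] = 5×5 = 25. Result coefficients: [6, 15, 10, 25] → 6 + 15t + 10t^2 + 25t^3

6 + 15t + 10t^2 + 25t^3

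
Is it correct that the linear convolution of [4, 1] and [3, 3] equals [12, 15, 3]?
Recompute linear convolution of [4, 1] and [3, 3]: y[0] = 4×3 = 12; y[1] = 4×3 + 1×3 = 15; y[2] = 1×3 = 3 → [12, 15, 3]. Given [12, 15, 3] matches, so answer: Yes

Yes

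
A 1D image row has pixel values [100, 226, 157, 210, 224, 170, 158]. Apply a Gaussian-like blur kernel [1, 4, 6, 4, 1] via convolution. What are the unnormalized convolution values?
Convolve image row [100, 226, 157, 210, 224, 170, 158] with kernel [1, 4, 6, 4, 1]: y[0] = 100×1 = 100; y[1] = 100×4 + 226×1 = 626; y[2] = 100×6 + 226×4 + 157×1 = 1661; y[3] = 100×4 + 226×6 + 157×4 + 210×1 = 2594; y[4] = 100×1 + 226×4 + 157×6 + 210×4 + 224×1 = 3010; y[5] = 226×1 + 157×4 + 210×6 + 224×4 + 170×1 = 3180; y[6] = 157×1 + 210×4 + 224×6 + 170×4 + 158×1 = 3179; y[7] = 210×1 + 224×4 + 170×6 + 158×4 = 2758; y[8] = 224×1 + 170×4 + 158×6 = 1852; y[9] = 170×1 + 158×4 = 802; y[10] = 158×1 = 158 → [100, 626, 1661, 2594, 3010, 3180, 3179, 2758, 1852, 802, 158]. Normalization factor = sum(kernel) = 16.

[100, 626, 1661, 2594, 3010, 3180, 3179, 2758, 1852, 802, 158]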